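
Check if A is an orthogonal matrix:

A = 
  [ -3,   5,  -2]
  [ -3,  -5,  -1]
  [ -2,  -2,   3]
No

AᵀA = 
  [ 22,   4,   3]
  [  4,  54, -11]
  [  3, -11,  14]
≠ I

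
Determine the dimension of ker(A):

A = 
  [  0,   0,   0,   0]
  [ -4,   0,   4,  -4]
nullity(A) = 3

Row reduce:
Swap R1 ↔ R2
REF = 
  [ -4,   0,   4,  -4]
  [  0,   0,   0,   0]
Pivot columns: 1 → 1 pivot.
rank(A) = 1, so nullity(A) = 4 - 1 = 3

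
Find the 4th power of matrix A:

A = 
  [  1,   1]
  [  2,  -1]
A^4 = 
  [  9,   0]
  [  0,   9]

A² = A·A:
A²[1,1] = (1)(1) + (1)(2) = 3
A²[1,2] = (1)(1) + (1)(-1) = 0
A²[2,1] = (2)(1) + (-1)(2) = 0
A²[2,2] = (2)(1) + (-1)(-1) = 3
A² = 
  [  3,   0]
  [  0,   3]

A^3 = A^2·A:
A^3[1,1] = (3)(1) + (0)(2) = 3
A^3[1,2] = (3)(1) + (0)(-1) = 3
A^3[2,1] = (0)(1) + (3)(2) = 6
A^3[2,2] = (0)(1) + (3)(-1) = -3
A^3 = 
  [  3,   3]
  [  6,  -3]

A^4 = A^3·A:
A^4[1,1] = (3)(1) + (3)(2) = 9
A^4[1,2] = (3)(1) + (3)(-1) = 0
A^4[2,1] = (6)(1) + (-3)(2) = 0
A^4[2,2] = (6)(1) + (-3)(-1) = 9
A^4 = 
  [  9,   0]
  [  0,   9]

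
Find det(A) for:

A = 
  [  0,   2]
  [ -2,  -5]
4

For a 2×2 matrix, det = ad - bc = (0)(-5) - (2)(-2) = 4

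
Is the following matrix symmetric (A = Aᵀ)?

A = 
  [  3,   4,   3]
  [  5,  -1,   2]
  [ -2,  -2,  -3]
No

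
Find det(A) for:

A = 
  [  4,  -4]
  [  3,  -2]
For a 2×2 matrix, det = ad - bc = (4)(-2) - (-4)(3) = 4

det(A) = 4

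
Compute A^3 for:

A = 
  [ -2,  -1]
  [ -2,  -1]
A^3 = 
  [-18,  -9]
  [-18,  -9]

A² = A·A:
A²[1,1] = (-2)(-2) + (-1)(-2) = 6
A²[1,2] = (-2)(-1) + (-1)(-1) = 3
A²[2,1] = (-2)(-2) + (-1)(-2) = 6
A²[2,2] = (-2)(-1) + (-1)(-1) = 3
A² = 
  [  6,   3]
  [  6,   3]

A^3 = A^2·A:
A^3[1,1] = (6)(-2) + (3)(-2) = -18
A^3[1,2] = (6)(-1) + (3)(-1) = -9
A^3[2,1] = (6)(-2) + (3)(-2) = -18
A^3[2,2] = (6)(-1) + (3)(-1) = -9
A^3 = 
  [-18,  -9]
  [-18,  -9]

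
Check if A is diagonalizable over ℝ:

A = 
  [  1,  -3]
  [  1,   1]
No

tr(A) = 2, det(A) = 4
Characteristic polynomial: λ² - tr(A)λ + det(A) = λ² - 2λ + 4
λ² - 2λ + 4 = 0  ⇒  λ = (2 ± √((-2)² - 4·(4)))/2 = (2 ± √(-12))/2
  = 1 + i√3,  1 - i√3
Eigenvalues: 1 + i√3, 1 - i√3  (≈ 1 + 1.732i, 1 - 1.732i)
Has complex eigenvalues (not diagonalizable over ℝ).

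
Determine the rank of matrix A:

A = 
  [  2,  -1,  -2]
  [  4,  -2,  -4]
Row reduce:
R2 → R2 - (2)·R1
REF = 
  [  2,  -1,  -2]
  [  0,   0,   0]
Pivot columns: 1 → 1 pivot.

rank(A) = 1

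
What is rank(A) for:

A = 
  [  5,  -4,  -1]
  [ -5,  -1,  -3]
rank(A) = 2

Row reduce:
R2 → R2 + (1)·R1
REF = 
  [  5,  -4,  -1]
  [  0,  -5,  -4]
Pivot columns: 1, 2 → 2 pivots.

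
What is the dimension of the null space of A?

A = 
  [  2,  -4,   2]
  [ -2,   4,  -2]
nullity(A) = 2

Row reduce:
R2 → R2 + (1)·R1
REF = 
  [  2,  -4,   2]
  [  0,   0,   0]
Pivot columns: 1 → 1 pivot.
rank(A) = 1, so nullity(A) = 3 - 1 = 2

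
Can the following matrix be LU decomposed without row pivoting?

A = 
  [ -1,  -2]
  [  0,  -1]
Yes.
A[1,1] = -1 ≠ 0, so Gaussian elimination proceeds without a row swap: multiplier ℓ₂₁ = (0)/(-1) = 0, and U[2,2] = -1 - (0)(-2) = -1.
L = 
  [  1,   0]
  [  0,   1]
U = 
  [ -1,  -2]
  [  0,  -1]
Check row 2 of LU: [(0)(-1), (0)(-2) + (-1)] = [0, -1] = row 2 of A ✓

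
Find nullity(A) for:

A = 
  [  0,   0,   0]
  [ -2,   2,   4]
nullity(A) = 2

Row reduce:
Swap R1 ↔ R2
REF = 
  [ -2,   2,   4]
  [  0,   0,   0]
Pivot columns: 1 → 1 pivot.
rank(A) = 1, so nullity(A) = 3 - 1 = 2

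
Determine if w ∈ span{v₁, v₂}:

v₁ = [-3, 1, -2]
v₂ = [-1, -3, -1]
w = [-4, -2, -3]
Yes

Form the augmented matrix and row-reduce:
[v₁|v₂|w] = 
  [ -3,  -1,  -4]
  [  1,  -3,  -2]
  [ -2,  -1,  -3]
R2 → R2 + (1/3)·R1
R3 → R3 - (2/3)·R1
R3 → R3 - (1/10)·R2
REF = 
  [   -3,    -1,    -4]
  [    0, -10/3, -10/3]
  [    0,     0,     0]

No row of the form [0 0 | nonzero], so the system is consistent. Back-substitution gives c₁ = 1, c₂ = 1: w = (1)·v₁ + (1)·v₂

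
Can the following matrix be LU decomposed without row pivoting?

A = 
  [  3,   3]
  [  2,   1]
Yes.
A[1,1] = 3 ≠ 0, so Gaussian elimination proceeds without a row swap: multiplier ℓ₂₁ = (2)/(3) = 2/3, and U[2,2] = 1 - (2/3)(3) = -1.
L = 
  [  1,   0]
  [2/3,   1]
U = 
  [  3,   3]
  [  0,  -1]
Check row 2 of LU: [(2/3)(3), (2/3)(3) + (-1)] = [2, 1] = row 2 of A ✓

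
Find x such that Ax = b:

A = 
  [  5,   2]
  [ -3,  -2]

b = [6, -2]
Row reduce the augmented matrix [A|b]:
R2 → R2 + (3/5)·R1
REF = 
  [   5,    2,    6]
  [   0, -4/5,  8/5]

Back-substitution:
x₂ = (8/5) / (-4/5) = -2
x₁ = (6 - (2)(-2)) / 5 = 2

x = [2, -2]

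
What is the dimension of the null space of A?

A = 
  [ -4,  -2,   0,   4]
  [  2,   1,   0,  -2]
nullity(A) = 3

Row reduce:
R2 → R2 + (1/2)·R1
REF = 
  [ -4,  -2,   0,   4]
  [  0,   0,   0,   0]
Pivot columns: 1 → 1 pivot.
rank(A) = 1, so nullity(A) = 4 - 1 = 3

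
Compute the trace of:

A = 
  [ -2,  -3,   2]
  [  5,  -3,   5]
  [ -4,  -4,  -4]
-9

tr(A) = -2 + -3 + -4 = -9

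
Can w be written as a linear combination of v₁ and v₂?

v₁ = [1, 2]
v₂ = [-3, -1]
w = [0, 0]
Yes

Form the augmented matrix and row-reduce:
[v₁|v₂|w] = 
  [  1,  -3,   0]
  [  2,  -1,   0]
R2 → R2 - (2)·R1
REF = 
  [  1,  -3,   0]
  [  0,   5,   0]

No row of the form [0 0 | nonzero], so the system is consistent. Back-substitution gives c₁ = 0, c₂ = 0: w = (0)·v₁ + (0)·v₂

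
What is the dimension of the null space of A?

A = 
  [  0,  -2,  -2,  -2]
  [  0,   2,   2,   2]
nullity(A) = 3

Row reduce:
R2 → R2 + (1)·R1
REF = 
  [  0,  -2,  -2,  -2]
  [  0,   0,   0,   0]
Pivot columns: 2 → 1 pivot.
rank(A) = 1, so nullity(A) = 4 - 1 = 3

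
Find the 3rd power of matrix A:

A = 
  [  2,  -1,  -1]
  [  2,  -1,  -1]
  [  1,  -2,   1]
A^3 = 
  [  2,   2,  -4]
  [  2,   2,  -4]
  [ -2,  -2,   4]

A² = A·A:
A²[1,1] = (2)(2) + (-1)(2) + (-1)(1) = 1
A²[1,2] = (2)(-1) + (-1)(-1) + (-1)(-2) = 1
A²[1,3] = (2)(-1) + (-1)(-1) + (-1)(1) = -2
A²[2,1] = (2)(2) + (-1)(2) + (-1)(1) = 1
A²[2,2] = (2)(-1) + (-1)(-1) + (-1)(-2) = 1
A²[2,3] = (2)(-1) + (-1)(-1) + (-1)(1) = -2
A²[3,1] = (1)(2) + (-2)(2) + (1)(1) = -1
A²[3,2] = (1)(-1) + (-2)(-1) + (1)(-2) = -1
A²[3,3] = (1)(-1) + (-2)(-1) + (1)(1) = 2
A² = 
  [  1,   1,  -2]
  [  1,   1,  -2]
  [ -1,  -1,   2]

A^3 = A^2·A:
A^3[1,1] = (1)(2) + (1)(2) + (-2)(1) = 2
A^3[1,2] = (1)(-1) + (1)(-1) + (-2)(-2) = 2
A^3[1,3] = (1)(-1) + (1)(-1) + (-2)(1) = -4
A^3[2,1] = (1)(2) + (1)(2) + (-2)(1) = 2
A^3[2,2] = (1)(-1) + (1)(-1) + (-2)(-2) = 2
A^3[2,3] = (1)(-1) + (1)(-1) + (-2)(1) = -4
A^3[3,1] = (-1)(2) + (-1)(2) + (2)(1) = -2
A^3[3,2] = (-1)(-1) + (-1)(-1) + (2)(-2) = -2
A^3[3,3] = (-1)(-1) + (-1)(-1) + (2)(1) = 4
A^3 = 
  [  2,   2,  -4]
  [  2,   2,  -4]
  [ -2,  -2,   4]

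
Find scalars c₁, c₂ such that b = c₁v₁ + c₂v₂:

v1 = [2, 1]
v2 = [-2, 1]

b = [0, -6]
c1 = -3, c2 = -3

b = -3·v1 + -3·v2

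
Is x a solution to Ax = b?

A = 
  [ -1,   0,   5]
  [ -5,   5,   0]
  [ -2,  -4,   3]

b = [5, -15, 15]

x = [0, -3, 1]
Yes

Ax = [5, -15, 15] = b ✓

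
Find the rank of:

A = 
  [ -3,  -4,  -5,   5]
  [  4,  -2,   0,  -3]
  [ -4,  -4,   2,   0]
rank(A) = 3

Row reduce:
R2 → R2 + (4/3)·R1
R3 → R3 - (4/3)·R1
R3 → R3 + (2/11)·R2
REF = 
  [   -3,    -4,    -5,     5]
  [    0, -22/3, -20/3,  11/3]
  [    0,     0, 82/11,    -6]
Pivot columns: 1, 2, 3 → 3 pivots.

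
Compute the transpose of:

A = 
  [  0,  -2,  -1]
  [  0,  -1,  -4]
Aᵀ = 
  [  0,   0]
  [ -2,  -1]
  [ -1,  -4]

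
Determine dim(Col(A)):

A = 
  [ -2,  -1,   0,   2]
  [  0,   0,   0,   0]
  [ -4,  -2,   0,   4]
Row reduce:
R3 → R3 - (2)·R1
REF = 
  [ -2,  -1,   0,   2]
  [  0,   0,   0,   0]
  [  0,   0,   0,   0]
Pivot columns: 1 → 1 pivot.
dim(Col(A)) = number of pivot columns = 1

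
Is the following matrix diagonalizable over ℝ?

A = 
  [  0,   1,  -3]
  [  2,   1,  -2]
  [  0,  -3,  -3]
Yes

Characteristic polynomial: det(λI - A) = λ³ + 2λ² - 11λ - 24
Testing integer divisors of the constant term: p(-3) = 0, so (λ + 3) is a factor:
p(λ) = (λ + 3)(λ² - λ - 8)
λ² - λ - 8 = 0  ⇒  λ = (1 ± √((-1)² - 4·(-8)))/2 = (1 ± √(33))/2
  = (1 + √33)/2,  (1 - √33)/2
Eigenvalues: -3, (1 + √33)/2, (1 - √33)/2  (≈ -3, 3.372, -2.372)
The two irrational eigenvalues are distinct (simple), so each has alg. mult. = geom. mult. = 1.
λ=-3: alg. mult. = 1, geom. mult. = 3 - rank(A - (-3)I) = 3 - 2 = 1
Sum of geometric multiplicities equals n, so A has n independent eigenvectors.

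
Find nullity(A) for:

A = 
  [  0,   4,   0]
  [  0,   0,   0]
nullity(A) = 2

Row reduce:
(no row operations needed)
REF = 
  [  0,   4,   0]
  [  0,   0,   0]
Pivot columns: 2 → 1 pivot.
rank(A) = 1, so nullity(A) = 3 - 1 = 2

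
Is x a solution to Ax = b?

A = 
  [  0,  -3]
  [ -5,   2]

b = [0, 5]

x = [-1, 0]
Yes

Ax = [0, 5] = b ✓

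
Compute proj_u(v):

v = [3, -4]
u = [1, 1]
proj_u(v) = [-1/2, -1/2]

v·u = (3)(1) + (-4)(1) = -1
u·u = (1)² + (1)² = 2
proj_u(v) = (v·u / u·u) × u = (-1/2) × u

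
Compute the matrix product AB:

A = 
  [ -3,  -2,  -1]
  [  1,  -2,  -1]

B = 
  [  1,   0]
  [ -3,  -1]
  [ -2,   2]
A is 2×3 and B is 3×2, so AB is 2×2. Each entry is (row of A)·(column of B):
AB[1,1] = (-3)(1) + (-2)(-3) + (-1)(-2) = 5
AB[1,2] = (-3)(0) + (-2)(-1) + (-1)(2) = 0
AB[2,1] = (1)(1) + (-2)(-3) + (-1)(-2) = 9
AB[2,2] = (1)(0) + (-2)(-1) + (-1)(2) = 0

AB = 
  [  5,   0]
  [  9,   0]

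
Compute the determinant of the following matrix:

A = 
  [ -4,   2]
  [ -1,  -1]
For a 2×2 matrix, det = ad - bc = (-4)(-1) - (2)(-1) = 6

det(A) = 6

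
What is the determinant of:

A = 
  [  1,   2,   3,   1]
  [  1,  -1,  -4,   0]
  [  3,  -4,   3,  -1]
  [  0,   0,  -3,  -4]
214

Cofactor expansion along row 1: det(A) = a₁₁M₁₁ - a₁₂M₁₂ + a₁₃M₁₃ - a₁₄M₁₄

M₁₁ = det[[-1, -4, 0]; [-4, 3, -1]; [0, -3, -4]]
  = (-1)·((3)(-4) - (-1)(-3)) - (-4)·((-4)(-4) - (-1)(0)) + (0)·((-4)(-3) - (3)(0))
  = (-1)(-15) - (-4)(16) + (0)(12)
  = 79
M₁₂ = det[[1, -4, 0]; [3, 3, -1]; [0, -3, -4]]
  = (1)·((3)(-4) - (-1)(-3)) - (-4)·((3)(-4) - (-1)(0)) + (0)·((3)(-3) - (3)(0))
  = (1)(-15) - (-4)(-12) + (0)(-9)
  = -63
M₁₃ = det[[1, -1, 0]; [3, -4, -1]; [0, 0, -4]]
  = (1)·((-4)(-4) - (-1)(0)) - (-1)·((3)(-4) - (-1)(0)) + (0)·((3)(0) - (-4)(0))
  = (1)(16) - (-1)(-12) + (0)(0)
  = 4
M₁₄ = det[[1, -1, -4]; [3, -4, 3]; [0, 0, -3]]
  = (1)·((-4)(-3) - (3)(0)) - (-1)·((3)(-3) - (3)(0)) + (-4)·((3)(0) - (-4)(0))
  = (1)(12) - (-1)(-9) + (-4)(0)
  = 3

det(A) = (1)(79) - (2)(-63) + (3)(4) - (1)(3) = 214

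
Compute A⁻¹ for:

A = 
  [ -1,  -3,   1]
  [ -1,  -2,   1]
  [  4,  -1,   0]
det(A) = (-1)·((-2)(0) - (1)(-1)) - (-3)·((-1)(0) - (1)(4)) + (1)·((-1)(-1) - (-2)(4))
  = (-1)(1) - (-3)(-4) + (1)(9)
  = -4
det(A) = -4 ≠ 0, so A is invertible.

Cofactors Cᵢⱼ = (-1)ⁱ⁺ʲ·Mᵢⱼ:
C = 
  [  1,   4,   9]
  [ -1,  -4, -13]
  [ -1,   0,  -1]

adj(A) = Cᵀ:
adj(A) = 
  [  1,  -1,  -1]
  [  4,  -4,   0]
  [  9, -13,  -1]

A⁻¹ = (-1/4) · adj(A):
A⁻¹ = 
  [-1/4,  1/4,  1/4]
  [  -1,    1,    0]
  [-9/4, 13/4,  1/4]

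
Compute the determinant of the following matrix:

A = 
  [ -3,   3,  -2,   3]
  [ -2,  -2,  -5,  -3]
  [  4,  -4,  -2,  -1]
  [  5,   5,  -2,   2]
830

Cofactor expansion along row 1: det(A) = a₁₁M₁₁ - a₁₂M₁₂ + a₁₃M₁₃ - a₁₄M₁₄

M₁₁ = det[[-2, -5, -3]; [-4, -2, -1]; [5, -2, 2]]
  = (-2)·((-2)(2) - (-1)(-2)) - (-5)·((-4)(2) - (-1)(5)) + (-3)·((-4)(-2) - (-2)(5))
  = (-2)(-6) - (-5)(-3) + (-3)(18)
  = -57
M₁₂ = det[[-2, -5, -3]; [4, -2, -1]; [5, -2, 2]]
  = (-2)·((-2)(2) - (-1)(-2)) - (-5)·((4)(2) - (-1)(5)) + (-3)·((4)(-2) - (-2)(5))
  = (-2)(-6) - (-5)(13) + (-3)(2)
  = 71
M₁₃ = det[[-2, -2, -3]; [4, -4, -1]; [5, 5, 2]]
  = (-2)·((-4)(2) - (-1)(5)) - (-2)·((4)(2) - (-1)(5)) + (-3)·((4)(5) - (-4)(5))
  = (-2)(-3) - (-2)(13) + (-3)(40)
  = -88
M₁₄ = det[[-2, -2, -5]; [4, -4, -2]; [5, 5, -2]]
  = (-2)·((-4)(-2) - (-2)(5)) - (-2)·((4)(-2) - (-2)(5)) + (-5)·((4)(5) - (-4)(5))
  = (-2)(18) - (-2)(2) + (-5)(40)
  = -232

det(A) = (-3)(-57) - (3)(71) + (-2)(-88) - (3)(-232) = 830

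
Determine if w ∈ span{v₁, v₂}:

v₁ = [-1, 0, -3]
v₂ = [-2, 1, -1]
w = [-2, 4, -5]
No

Form the augmented matrix and row-reduce:
[v₁|v₂|w] = 
  [ -1,  -2,  -2]
  [  0,   1,   4]
  [ -3,  -1,  -5]
R3 → R3 - (3)·R1
R3 → R3 - (5)·R2
REF = 
  [ -1,  -2,  -2]
  [  0,   1,   4]
  [  0,   0, -19]

Row 3 reads [0 0 | -19], i.e. 0 = -19, so the system is inconsistent and w ∉ span{v₁, v₂}.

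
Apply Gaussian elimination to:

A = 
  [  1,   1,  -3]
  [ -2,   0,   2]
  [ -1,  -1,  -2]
Row operations:
R2 → R2 + (2)·R1
R3 → R3 + (1)·R1

Resulting echelon form:
REF = 
  [  1,   1,  -3]
  [  0,   2,  -4]
  [  0,   0,  -5]

Rank = 3 (number of non-zero pivot rows).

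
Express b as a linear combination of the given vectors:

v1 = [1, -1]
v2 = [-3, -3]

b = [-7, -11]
c1 = 2, c2 = 3

b = 2·v1 + 3·v2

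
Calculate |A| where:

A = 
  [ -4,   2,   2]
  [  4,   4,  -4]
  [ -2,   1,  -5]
144

Cofactor expansion along row 1:
det(A) = (-4)·((4)(-5) - (-4)(1)) - (2)·((4)(-5) - (-4)(-2)) + (2)·((4)(1) - (4)(-2))
  = (-4)(-16) - (2)(-28) + (2)(12)
  = 144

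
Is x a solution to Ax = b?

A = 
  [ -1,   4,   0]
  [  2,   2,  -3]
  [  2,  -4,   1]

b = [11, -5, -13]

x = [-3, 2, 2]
No

Ax = [11, -8, -12] ≠ b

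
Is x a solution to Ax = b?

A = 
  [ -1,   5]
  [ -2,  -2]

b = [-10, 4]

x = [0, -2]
Yes

Ax = [-10, 4] = b ✓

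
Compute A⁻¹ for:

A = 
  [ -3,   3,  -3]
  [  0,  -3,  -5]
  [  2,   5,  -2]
det(A) = (-3)·((-3)(-2) - (-5)(5)) - (3)·((0)(-2) - (-5)(2)) + (-3)·((0)(5) - (-3)(2))
  = (-3)(31) - (3)(10) + (-3)(6)
  = -141
det(A) = -141 ≠ 0, so A is invertible.

Cofactors Cᵢⱼ = (-1)ⁱ⁺ʲ·Mᵢⱼ:
C = 
  [ 31, -10,   6]
  [ -9,  12,  21]
  [-24, -15,   9]

adj(A) = Cᵀ:
adj(A) = 
  [ 31,  -9, -24]
  [-10,  12, -15]
  [  6,  21,   9]

A⁻¹ = (-1/141) · adj(A):
A⁻¹ = 
  [-31/141,    3/47,    8/47]
  [ 10/141,   -4/47,    5/47]
  [  -2/47,   -7/47,   -3/47]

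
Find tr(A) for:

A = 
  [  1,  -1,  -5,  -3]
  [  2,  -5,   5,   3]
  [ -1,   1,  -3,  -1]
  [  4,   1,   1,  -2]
-9

tr(A) = 1 + -5 + -3 + -2 = -9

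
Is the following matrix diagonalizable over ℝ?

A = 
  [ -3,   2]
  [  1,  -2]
Yes

tr(A) = -5, det(A) = 4
Characteristic polynomial: λ² - tr(A)λ + det(A) = λ² + 5λ + 4
λ² + 5λ + 4 = (λ + 4)(λ + 1)
Eigenvalues: -1, -4
λ=-4: alg. mult. = 1, geom. mult. = 2 - rank(A - (-4)I) = 2 - 1 = 1
λ=-1: alg. mult. = 1, geom. mult. = 2 - rank(A - (-1)I) = 2 - 1 = 1
Sum of geometric multiplicities equals n, so A has n independent eigenvectors.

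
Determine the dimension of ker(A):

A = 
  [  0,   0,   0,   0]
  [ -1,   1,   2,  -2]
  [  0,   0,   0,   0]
nullity(A) = 3

Row reduce:
Swap R1 ↔ R2
REF = 
  [ -1,   1,   2,  -2]
  [  0,   0,   0,   0]
  [  0,   0,   0,   0]
Pivot columns: 1 → 1 pivot.
rank(A) = 1, so nullity(A) = 4 - 1 = 3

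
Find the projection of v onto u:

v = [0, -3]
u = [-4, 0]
proj_u(v) = [0, 0]

v·u = (0)(-4) + (-3)(0) = 0
u·u = (-4)² + (0)² = 16
proj_u(v) = (v·u / u·u) × u = (0/16) × u = (0) × u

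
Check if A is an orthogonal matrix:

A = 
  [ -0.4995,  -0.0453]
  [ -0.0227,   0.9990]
No

AᵀA = 
  [  0.2500,   0]
  [  0,   1.0001]
≠ I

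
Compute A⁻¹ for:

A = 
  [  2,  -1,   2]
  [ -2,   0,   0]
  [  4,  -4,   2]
det(A) = (2)·((0)(2) - (0)(-4)) - (-1)·((-2)(2) - (0)(4)) + (2)·((-2)(-4) - (0)(4))
  = (2)(0) - (-1)(-4) + (2)(8)
  = 12
det(A) = 12 ≠ 0, so A is invertible.

Cofactors Cᵢⱼ = (-1)ⁱ⁺ʲ·Mᵢⱼ:
C = 
  [  0,   4,   8]
  [ -6,  -4,   4]
  [  0,  -4,  -2]

adj(A) = Cᵀ:
adj(A) = 
  [  0,  -6,   0]
  [  4,  -4,  -4]
  [  8,   4,  -2]

A⁻¹ = (1/12) · adj(A):
A⁻¹ = 
  [   0, -1/2,    0]
  [ 1/3, -1/3, -1/3]
  [ 2/3,  1/3, -1/6]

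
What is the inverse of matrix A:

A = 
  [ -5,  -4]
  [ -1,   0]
det(A) = (-5)(0) - (-4)(-1) = -4
For a 2×2 matrix, A⁻¹ = (1/det(A)) · [[d, -b], [-c, a]]
    = (-1/4) · [[0, 4], [1, -5]]

A⁻¹ = 
  [   0,   -1]
  [-1/4,  5/4]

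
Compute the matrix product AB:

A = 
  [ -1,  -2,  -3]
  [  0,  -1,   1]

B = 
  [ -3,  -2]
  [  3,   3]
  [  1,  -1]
AB = 
  [ -6,  -1]
  [ -2,  -4]

A is 2×3 and B is 3×2, so AB is 2×2. Each entry is (row of A)·(column of B):
AB[1,1] = (-1)(-3) + (-2)(3) + (-3)(1) = -6
AB[1,2] = (-1)(-2) + (-2)(3) + (-3)(-1) = -1
AB[2,1] = (0)(-3) + (-1)(3) + (1)(1) = -2
AB[2,2] = (0)(-2) + (-1)(3) + (1)(-1) = -4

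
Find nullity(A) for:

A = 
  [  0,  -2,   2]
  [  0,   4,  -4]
nullity(A) = 2

Row reduce:
R2 → R2 + (2)·R1
REF = 
  [  0,  -2,   2]
  [  0,   0,   0]
Pivot columns: 2 → 1 pivot.
rank(A) = 1, so nullity(A) = 3 - 1 = 2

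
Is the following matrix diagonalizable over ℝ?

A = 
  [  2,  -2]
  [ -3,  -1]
Yes

tr(A) = 1, det(A) = -8
Characteristic polynomial: λ² - tr(A)λ + det(A) = λ² - λ - 8
λ² - λ - 8 = 0  ⇒  λ = (1 ± √((-1)² - 4·(-8)))/2 = (1 ± √(33))/2
  = (1 + √33)/2,  (1 - √33)/2
Eigenvalues: (1 + √33)/2, (1 - √33)/2  (≈ 3.372, -2.372)
The two irrational eigenvalues are distinct (simple), so each has alg. mult. = geom. mult. = 1.
Sum of geometric multiplicities equals n, so A has n independent eigenvectors.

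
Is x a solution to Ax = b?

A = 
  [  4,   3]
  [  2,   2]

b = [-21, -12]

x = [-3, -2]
No

Ax = [-18, -10] ≠ b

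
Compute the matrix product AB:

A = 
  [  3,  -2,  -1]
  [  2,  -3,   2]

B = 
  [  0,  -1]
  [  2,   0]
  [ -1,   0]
A is 2×3 and B is 3×2, so AB is 2×2. Each entry is (row of A)·(column of B):
AB[1,1] = (3)(0) + (-2)(2) + (-1)(-1) = -3
AB[1,2] = (3)(-1) + (-2)(0) + (-1)(0) = -3
AB[2,1] = (2)(0) + (-3)(2) + (2)(-1) = -8
AB[2,2] = (2)(-1) + (-3)(0) + (2)(0) = -2

AB = 
  [ -3,  -3]
  [ -8,  -2]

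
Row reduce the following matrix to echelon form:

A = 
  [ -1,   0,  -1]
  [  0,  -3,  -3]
Row operations:
No row operations needed (already in echelon form).

Resulting echelon form:
REF = 
  [ -1,   0,  -1]
  [  0,  -3,  -3]

Rank = 2 (number of non-zero pivot rows).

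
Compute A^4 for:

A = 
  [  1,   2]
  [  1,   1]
A^4 = 
  [ 17,  24]
  [ 12,  17]

A² = A·A:
A²[1,1] = (1)(1) + (2)(1) = 3
A²[1,2] = (1)(2) + (2)(1) = 4
A²[2,1] = (1)(1) + (1)(1) = 2
A²[2,2] = (1)(2) + (1)(1) = 3
A² = 
  [  3,   4]
  [  2,   3]

A^3 = A^2·A:
A^3[1,1] = (3)(1) + (4)(1) = 7
A^3[1,2] = (3)(2) + (4)(1) = 10
A^3[2,1] = (2)(1) + (3)(1) = 5
A^3[2,2] = (2)(2) + (3)(1) = 7
A^3 = 
  [  7,  10]
  [  5,   7]

A^4 = A^3·A:
A^4[1,1] = (7)(1) + (10)(1) = 17
A^4[1,2] = (7)(2) + (10)(1) = 24
A^4[2,1] = (5)(1) + (7)(1) = 12
A^4[2,2] = (5)(2) + (7)(1) = 17
A^4 = 
  [ 17,  24]
  [ 12,  17]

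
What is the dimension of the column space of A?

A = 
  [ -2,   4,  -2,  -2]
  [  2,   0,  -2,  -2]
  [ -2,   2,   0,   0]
dim(Col(A)) = 2

Row reduce:
R2 → R2 + (1)·R1
R3 → R3 - (1)·R1
R3 → R3 + (1/2)·R2
REF = 
  [ -2,   4,  -2,  -2]
  [  0,   4,  -4,  -4]
  [  0,   0,   0,   0]
Pivot columns: 1, 2 → 2 pivots.
dim(Col(A)) = number of pivot columns = 2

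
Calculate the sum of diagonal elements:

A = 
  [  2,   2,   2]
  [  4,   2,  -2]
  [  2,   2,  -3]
1

tr(A) = 2 + 2 + -3 = 1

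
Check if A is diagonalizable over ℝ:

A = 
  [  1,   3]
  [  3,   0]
Yes

tr(A) = 1, det(A) = -9
Characteristic polynomial: λ² - tr(A)λ + det(A) = λ² - λ - 9
λ² - λ - 9 = 0  ⇒  λ = (1 ± √((-1)² - 4·(-9)))/2 = (1 ± √(37))/2
  = (1 + √37)/2,  (1 - √37)/2
Eigenvalues: (1 + √37)/2, (1 - √37)/2  (≈ 3.541, -2.541)
The two irrational eigenvalues are distinct (simple), so each has alg. mult. = geom. mult. = 1.
Sum of geometric multiplicities equals n, so A has n independent eigenvectors.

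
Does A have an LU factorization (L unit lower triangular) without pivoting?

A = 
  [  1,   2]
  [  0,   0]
Yes.
A[1,1] = 1 ≠ 0, so Gaussian elimination proceeds without a row swap: multiplier ℓ₂₁ = (0)/(1) = 0, and U[2,2] = 0 - (0)(2) = 0.
L = 
  [  1,   0]
  [  0,   1]
U = 
  [  1,   2]
  [  0,   0]
Check row 2 of LU: [(0)(1), (0)(2) + 0] = [0, 0] = row 2 of A ✓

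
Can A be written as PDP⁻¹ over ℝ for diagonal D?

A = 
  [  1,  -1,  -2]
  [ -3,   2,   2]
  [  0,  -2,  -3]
Yes

Characteristic polynomial: det(λI - A) = λ³ - 6λ + 5
Testing integer divisors of the constant term: p(1) = 0, so (λ - 1) is a factor:
p(λ) = (λ - 1)(λ² + λ - 5)
λ² + λ - 5 = 0  ⇒  λ = (-1 ± √((1)² - 4·(-5)))/2 = (-1 ± √(21))/2
  = (-1 + √21)/2,  (-1 - √21)/2
Eigenvalues: 1, (-1 + √21)/2, (-1 - √21)/2  (≈ 1, 1.791, -2.791)
The two irrational eigenvalues are distinct (simple), so each has alg. mult. = geom. mult. = 1.
λ=1: alg. mult. = 1, geom. mult. = 3 - rank(A - (1)I) = 3 - 2 = 1
Sum of geometric multiplicities equals n, so A has n independent eigenvectors.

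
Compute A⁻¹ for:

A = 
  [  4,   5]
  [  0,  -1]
det(A) = (4)(-1) - (5)(0) = -4
For a 2×2 matrix, A⁻¹ = (1/det(A)) · [[d, -b], [-c, a]]
    = (-1/4) · [[-1, -5], [0, 4]]

A⁻¹ = 
  [1/4, 5/4]
  [  0,  -1]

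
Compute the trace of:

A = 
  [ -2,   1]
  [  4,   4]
2

tr(A) = -2 + 4 = 2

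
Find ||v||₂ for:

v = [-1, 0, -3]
3.162

||v||₂ = √((-1)² + (0)² + (-3)²) = √10 = 3.162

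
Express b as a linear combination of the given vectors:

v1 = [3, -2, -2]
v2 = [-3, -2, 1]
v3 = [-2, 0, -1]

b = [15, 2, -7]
c1 = 2, c2 = -3, c3 = 0

b = 2·v1 + -3·v2 + 0·v3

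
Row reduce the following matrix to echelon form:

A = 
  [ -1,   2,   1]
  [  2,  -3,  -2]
Row operations:
R2 → R2 + (2)·R1

Resulting echelon form:
REF = 
  [ -1,   2,   1]
  [  0,   1,   0]

Rank = 2 (number of non-zero pivot rows).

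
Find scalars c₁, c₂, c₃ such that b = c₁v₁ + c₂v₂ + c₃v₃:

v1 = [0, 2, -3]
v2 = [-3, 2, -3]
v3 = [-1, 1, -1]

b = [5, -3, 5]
c1 = 0, c2 = -2, c3 = 1

b = 0·v1 + -2·v2 + 1·v3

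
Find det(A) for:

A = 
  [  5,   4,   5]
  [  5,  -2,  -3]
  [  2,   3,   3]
26

Cofactor expansion along row 1:
det(A) = (5)·((-2)(3) - (-3)(3)) - (4)·((5)(3) - (-3)(2)) + (5)·((5)(3) - (-2)(2))
  = (5)(3) - (4)(21) + (5)(19)
  = 26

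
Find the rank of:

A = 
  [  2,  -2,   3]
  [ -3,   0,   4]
Row reduce:
R2 → R2 + (3/2)·R1
REF = 
  [   2,   -2,    3]
  [   0,   -3, 17/2]
Pivot columns: 1, 2 → 2 pivots.

rank(A) = 2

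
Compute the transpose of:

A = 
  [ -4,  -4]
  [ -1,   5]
Aᵀ = 
  [ -4,  -1]
  [ -4,   5]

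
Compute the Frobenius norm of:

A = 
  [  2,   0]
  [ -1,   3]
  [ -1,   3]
||A||_F = 4.899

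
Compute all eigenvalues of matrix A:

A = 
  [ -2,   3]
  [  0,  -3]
tr(A) = -5, det(A) = 6
Characteristic polynomial: λ² - tr(A)λ + det(A) = λ² + 5λ + 6
λ² + 5λ + 6 = (λ + 3)(λ + 2)

λ = -2, -3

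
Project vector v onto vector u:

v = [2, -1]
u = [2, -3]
v·u = (2)(2) + (-1)(-3) = 7
u·u = (2)² + (-3)² = 13
proj_u(v) = (v·u / u·u) × u = (7/13) × u

proj_u(v) = [14/13, -21/13]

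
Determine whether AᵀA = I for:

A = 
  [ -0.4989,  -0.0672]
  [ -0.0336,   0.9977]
No

AᵀA = 
  [  0.2500,   0]
  [  0,   0.9999]
≠ I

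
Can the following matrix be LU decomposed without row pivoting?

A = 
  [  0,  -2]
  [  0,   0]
Yes.
The first column is zero, so A is already upper triangular: L = I, U = A.
L = 
  [  1,   0]
  [  0,   1]
U = 
  [  0,  -2]
  [  0,   0]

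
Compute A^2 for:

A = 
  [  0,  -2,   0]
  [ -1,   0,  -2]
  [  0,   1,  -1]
A² = A·A:
A²[1,1] = (0)(0) + (-2)(-1) + (0)(0) = 2
A²[1,2] = (0)(-2) + (-2)(0) + (0)(1) = 0
A²[1,3] = (0)(0) + (-2)(-2) + (0)(-1) = 4
A²[2,1] = (-1)(0) + (0)(-1) + (-2)(0) = 0
A²[2,2] = (-1)(-2) + (0)(0) + (-2)(1) = 0
A²[2,3] = (-1)(0) + (0)(-2) + (-2)(-1) = 2
A²[3,1] = (0)(0) + (1)(-1) + (-1)(0) = -1
A²[3,2] = (0)(-2) + (1)(0) + (-1)(1) = -1
A²[3,3] = (0)(0) + (1)(-2) + (-1)(-1) = -1
A² = 
  [  2,   0,   4]
  [  0,   0,   2]
  [ -1,  -1,  -1]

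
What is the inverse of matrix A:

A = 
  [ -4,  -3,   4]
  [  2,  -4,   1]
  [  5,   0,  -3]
det(A) = (-4)·((-4)(-3) - (1)(0)) - (-3)·((2)(-3) - (1)(5)) + (4)·((2)(0) - (-4)(5))
  = (-4)(12) - (-3)(-11) + (4)(20)
  = -1
det(A) = -1 ≠ 0, so A is invertible.

Cofactors Cᵢⱼ = (-1)ⁱ⁺ʲ·Mᵢⱼ:
C = 
  [ 12,  11,  20]
  [ -9,  -8, -15]
  [ 13,  12,  22]

adj(A) = Cᵀ:
adj(A) = 
  [ 12,  -9,  13]
  [ 11,  -8,  12]
  [ 20, -15,  22]

A⁻¹ = (-1) · adj(A):
A⁻¹ = 
  [-12,   9, -13]
  [-11,   8, -12]
  [-20,  15, -22]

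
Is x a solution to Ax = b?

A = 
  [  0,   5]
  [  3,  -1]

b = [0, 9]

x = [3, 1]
No

Ax = [5, 8] ≠ b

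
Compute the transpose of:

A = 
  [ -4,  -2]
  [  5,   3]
Aᵀ = 
  [ -4,   5]
  [ -2,   3]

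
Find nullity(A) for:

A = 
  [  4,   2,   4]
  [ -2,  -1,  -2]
nullity(A) = 2

Row reduce:
R2 → R2 + (1/2)·R1
REF = 
  [  4,   2,   4]
  [  0,   0,   0]
Pivot columns: 1 → 1 pivot.
rank(A) = 1, so nullity(A) = 3 - 1 = 2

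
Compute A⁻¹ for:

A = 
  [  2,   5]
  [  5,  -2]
det(A) = (2)(-2) - (5)(5) = -29
For a 2×2 matrix, A⁻¹ = (1/det(A)) · [[d, -b], [-c, a]]
    = (-1/29) · [[-2, -5], [-5, 2]]

A⁻¹ = 
  [ 2/29,  5/29]
  [ 5/29, -2/29]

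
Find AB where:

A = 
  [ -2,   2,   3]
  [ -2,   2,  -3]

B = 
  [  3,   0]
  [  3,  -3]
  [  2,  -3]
AB = 
  [  6, -15]
  [ -6,   3]

A is 2×3 and B is 3×2, so AB is 2×2. Each entry is (row of A)·(column of B):
AB[1,1] = (-2)(3) + (2)(3) + (3)(2) = 6
AB[1,2] = (-2)(0) + (2)(-3) + (3)(-3) = -15
AB[2,1] = (-2)(3) + (2)(3) + (-3)(2) = -6
AB[2,2] = (-2)(0) + (2)(-3) + (-3)(-3) = 3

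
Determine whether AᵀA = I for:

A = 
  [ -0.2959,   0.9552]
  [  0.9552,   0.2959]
Yes

AᵀA = 
  [  1,   0]
  [  0,   1]
≈ I (equal to I up to the 4-dp rounding of the entries)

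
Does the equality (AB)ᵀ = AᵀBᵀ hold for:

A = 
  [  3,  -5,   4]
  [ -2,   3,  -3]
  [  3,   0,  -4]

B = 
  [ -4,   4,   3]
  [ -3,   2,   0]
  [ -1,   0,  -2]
No

(AB)ᵀ = 
  [ -1,   2,  -8]
  [  2,  -2,  12]
  [  1,   0,  17]

AᵀBᵀ = 
  [-11, -13,  -9]
  [ 32,  21,   5]
  [-40, -18,   4]

The two matrices differ, so (AB)ᵀ ≠ AᵀBᵀ in general. The correct identity is (AB)ᵀ = BᵀAᵀ.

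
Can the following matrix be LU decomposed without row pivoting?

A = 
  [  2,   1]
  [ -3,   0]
Yes.
A[1,1] = 2 ≠ 0, so Gaussian elimination proceeds without a row swap: multiplier ℓ₂₁ = (-3)/(2) = -3/2, and U[2,2] = 0 - (-3/2)(1) = 3/2.
L = 
  [   1,    0]
  [-3/2,    1]
U = 
  [  2,   1]
  [  0, 3/2]
Check row 2 of LU: [(-3/2)(2), (-3/2)(1) + (3/2)] = [-3, 0] = row 2 of A ✓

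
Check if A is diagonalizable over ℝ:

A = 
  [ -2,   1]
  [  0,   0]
Yes

tr(A) = -2, det(A) = 0
Characteristic polynomial: λ² - tr(A)λ + det(A) = λ² + 2λ
λ² + 2λ = λ(λ + 2)
Eigenvalues: 0, -2
λ=-2: alg. mult. = 1, geom. mult. = 2 - rank(A - (-2)I) = 2 - 1 = 1
λ=0: alg. mult. = 1, geom. mult. = 2 - rank(A - (0)I) = 2 - 1 = 1
Sum of geometric multiplicities equals n, so A has n independent eigenvectors.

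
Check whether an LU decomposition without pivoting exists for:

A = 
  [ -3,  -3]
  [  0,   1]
Yes.
A[1,1] = -3 ≠ 0, so Gaussian elimination proceeds without a row swap: multiplier ℓ₂₁ = (0)/(-3) = 0, and U[2,2] = 1 - (0)(-3) = 1.
L = 
  [  1,   0]
  [  0,   1]
U = 
  [ -3,  -3]
  [  0,   1]
Check row 2 of LU: [(0)(-3), (0)(-3) + 1] = [0, 1] = row 2 of A ✓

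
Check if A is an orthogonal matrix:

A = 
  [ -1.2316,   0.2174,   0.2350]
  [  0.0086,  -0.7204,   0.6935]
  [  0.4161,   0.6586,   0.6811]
No

AᵀA = 
  [  1.6901,   0.0001,  -0.0001]
  [  0.0001,   1,   0.0001]
  [ -0.0001,   0.0001,   1.0001]
≠ I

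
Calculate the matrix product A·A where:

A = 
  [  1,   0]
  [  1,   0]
A² = A·A:
A²[1,1] = (1)(1) + (0)(1) = 1
A²[1,2] = (1)(0) + (0)(0) = 0
A²[2,1] = (1)(1) + (0)(1) = 1
A²[2,2] = (1)(0) + (0)(0) = 0
A² = 
  [  1,   0]
  [  1,   0]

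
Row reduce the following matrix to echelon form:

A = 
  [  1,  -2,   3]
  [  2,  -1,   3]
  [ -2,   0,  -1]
Row operations:
R2 → R2 - (2)·R1
R3 → R3 + (2)·R1
R3 → R3 + (4/3)·R2

Resulting echelon form:
REF = 
  [  1,  -2,   3]
  [  0,   3,  -3]
  [  0,   0,   1]

Rank = 3 (number of non-zero pivot rows).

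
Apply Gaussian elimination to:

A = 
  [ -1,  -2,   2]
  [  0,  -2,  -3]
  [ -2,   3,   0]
Row operations:
R3 → R3 - (2)·R1
R3 → R3 + (7/2)·R2

Resulting echelon form:
REF = 
  [   -1,    -2,     2]
  [    0,    -2,    -3]
  [    0,     0, -29/2]

Rank = 3 (number of non-zero pivot rows).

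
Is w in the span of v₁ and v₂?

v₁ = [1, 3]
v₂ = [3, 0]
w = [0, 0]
Yes

Form the augmented matrix and row-reduce:
[v₁|v₂|w] = 
  [  1,   3,   0]
  [  3,   0,   0]
R2 → R2 - (3)·R1
REF = 
  [  1,   3,   0]
  [  0,  -9,   0]

No row of the form [0 0 | nonzero], so the system is consistent. Back-substitution gives c₁ = 0, c₂ = 0: w = (0)·v₁ + (0)·v₂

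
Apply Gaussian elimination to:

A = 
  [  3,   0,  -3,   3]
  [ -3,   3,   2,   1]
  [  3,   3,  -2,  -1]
Row operations:
R2 → R2 + (1)·R1
R3 → R3 - (1)·R1
R3 → R3 - (1)·R2

Resulting echelon form:
REF = 
  [  3,   0,  -3,   3]
  [  0,   3,  -1,   4]
  [  0,   0,   2,  -8]

Rank = 3 (number of non-zero pivot rows).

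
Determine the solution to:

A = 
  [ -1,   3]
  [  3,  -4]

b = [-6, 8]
x = [0, -2]

Row reduce the augmented matrix [A|b]:
R2 → R2 + (3)·R1
REF = 
  [ -1,   3,  -6]
  [  0,   5, -10]

Back-substitution:
x₂ = (-10) / 5 = -2
x₁ = (-6 - (3)(-2)) / (-1) = 0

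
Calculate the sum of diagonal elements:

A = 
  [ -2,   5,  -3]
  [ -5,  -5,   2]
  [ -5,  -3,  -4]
-11

tr(A) = -2 + -5 + -4 = -11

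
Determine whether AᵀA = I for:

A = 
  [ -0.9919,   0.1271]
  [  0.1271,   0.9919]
Yes

AᵀA = 
  [  1,   0]
  [  0,   1]
≈ I (equal to I up to the 4-dp rounding of the entries)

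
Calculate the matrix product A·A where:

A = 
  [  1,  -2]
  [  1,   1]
A² = A·A:
A²[1,1] = (1)(1) + (-2)(1) = -1
A²[1,2] = (1)(-2) + (-2)(1) = -4
A²[2,1] = (1)(1) + (1)(1) = 2
A²[2,2] = (1)(-2) + (1)(1) = -1
A² = 
  [ -1,  -4]
  [  2,  -1]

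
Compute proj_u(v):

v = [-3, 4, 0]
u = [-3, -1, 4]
v·u = (-3)(-3) + (4)(-1) + (0)(4) = 5
u·u = (-3)² + (-1)² + (4)² = 26
proj_u(v) = (v·u / u·u) × u = (5/26) × u

proj_u(v) = [-15/26, -5/26, 10/13]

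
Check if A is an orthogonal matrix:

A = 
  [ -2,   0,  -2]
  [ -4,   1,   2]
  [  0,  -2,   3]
No

AᵀA = 
  [ 20,  -4,  -4]
  [ -4,   5,  -4]
  [ -4,  -4,  17]
≠ I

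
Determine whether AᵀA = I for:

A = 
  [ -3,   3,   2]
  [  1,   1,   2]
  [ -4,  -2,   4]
No

AᵀA = 
  [ 26,   0, -20]
  [  0,  14,   0]
  [-20,   0,  24]
≠ I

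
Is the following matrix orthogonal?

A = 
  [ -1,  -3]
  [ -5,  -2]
No

AᵀA = 
  [ 26,  13]
  [ 13,  13]
≠ I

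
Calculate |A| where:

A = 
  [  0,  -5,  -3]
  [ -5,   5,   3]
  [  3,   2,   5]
Cofactor expansion along row 1:
det(A) = (0)·((5)(5) - (3)(2)) - (-5)·((-5)(5) - (3)(3)) + (-3)·((-5)(2) - (5)(3))
  = (0)(19) - (-5)(-34) + (-3)(-25)
  = -95

det(A) = -95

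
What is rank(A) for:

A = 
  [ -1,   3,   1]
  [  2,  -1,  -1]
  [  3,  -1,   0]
rank(A) = 3

Row reduce:
R2 → R2 + (2)·R1
R3 → R3 + (3)·R1
R3 → R3 - (8/5)·R2
REF = 
  [ -1,   3,   1]
  [  0,   5,   1]
  [  0,   0, 7/5]
Pivot columns: 1, 2, 3 → 3 pivots.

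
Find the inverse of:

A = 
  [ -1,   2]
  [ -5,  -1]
det(A) = (-1)(-1) - (2)(-5) = 11
For a 2×2 matrix, A⁻¹ = (1/det(A)) · [[d, -b], [-c, a]]
    = (1/11) · [[-1, -2], [5, -1]]

A⁻¹ = 
  [-1/11, -2/11]
  [ 5/11, -1/11]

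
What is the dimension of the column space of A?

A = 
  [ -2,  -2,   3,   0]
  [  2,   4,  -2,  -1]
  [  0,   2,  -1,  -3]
dim(Col(A)) = 3

Row reduce:
R2 → R2 + (1)·R1
R3 → R3 - (1)·R2
REF = 
  [ -2,  -2,   3,   0]
  [  0,   2,   1,  -1]
  [  0,   0,  -2,  -2]
Pivot columns: 1, 2, 3 → 3 pivots.
dim(Col(A)) = number of pivot columns = 3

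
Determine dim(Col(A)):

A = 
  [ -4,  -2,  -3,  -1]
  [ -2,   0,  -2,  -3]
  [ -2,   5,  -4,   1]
dim(Col(A)) = 3

Row reduce:
R2 → R2 - (1/2)·R1
R3 → R3 - (1/2)·R1
R3 → R3 - (6)·R2
REF = 
  [  -4,   -2,   -3,   -1]
  [   0,    1, -1/2, -5/2]
  [   0,    0,  1/2, 33/2]
Pivot columns: 1, 2, 3 → 3 pivots.
dim(Col(A)) = number of pivot columns = 3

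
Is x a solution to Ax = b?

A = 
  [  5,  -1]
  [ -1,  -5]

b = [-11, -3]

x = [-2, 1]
Yes

Ax = [-11, -3] = b ✓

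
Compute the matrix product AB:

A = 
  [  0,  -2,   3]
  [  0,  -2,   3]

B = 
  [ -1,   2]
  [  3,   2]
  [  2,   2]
AB = 
  [  0,   2]
  [  0,   2]

A is 2×3 and B is 3×2, so AB is 2×2. Each entry is (row of A)·(column of B):
AB[1,1] = (0)(-1) + (-2)(3) + (3)(2) = 0
AB[1,2] = (0)(2) + (-2)(2) + (3)(2) = 2
AB[2,1] = (0)(-1) + (-2)(3) + (3)(2) = 0
AB[2,2] = (0)(2) + (-2)(2) + (3)(2) = 2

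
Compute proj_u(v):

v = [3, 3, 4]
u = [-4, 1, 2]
proj_u(v) = [4/21, -1/21, -2/21]

v·u = (3)(-4) + (3)(1) + (4)(2) = -1
u·u = (-4)² + (1)² + (2)² = 21
proj_u(v) = (v·u / u·u) × u = (-1/21) × u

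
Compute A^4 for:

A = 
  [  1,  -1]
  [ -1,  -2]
A^4 = 
  [  5,   7]
  [  7,  26]

A² = A·A:
A²[1,1] = (1)(1) + (-1)(-1) = 2
A²[1,2] = (1)(-1) + (-1)(-2) = 1
A²[2,1] = (-1)(1) + (-2)(-1) = 1
A²[2,2] = (-1)(-1) + (-2)(-2) = 5
A² = 
  [  2,   1]
  [  1,   5]

A^3 = A^2·A:
A^3[1,1] = (2)(1) + (1)(-1) = 1
A^3[1,2] = (2)(-1) + (1)(-2) = -4
A^3[2,1] = (1)(1) + (5)(-1) = -4
A^3[2,2] = (1)(-1) + (5)(-2) = -11
A^3 = 
  [  1,  -4]
  [ -4, -11]

A^4 = A^3·A:
A^4[1,1] = (1)(1) + (-4)(-1) = 5
A^4[1,2] = (1)(-1) + (-4)(-2) = 7
A^4[2,1] = (-4)(1) + (-11)(-1) = 7
A^4[2,2] = (-4)(-1) + (-11)(-2) = 26
A^4 = 
  [  5,   7]
  [  7,  26]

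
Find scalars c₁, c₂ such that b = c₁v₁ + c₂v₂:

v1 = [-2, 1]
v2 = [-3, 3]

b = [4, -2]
c1 = -2, c2 = 0

b = -2·v1 + 0·v2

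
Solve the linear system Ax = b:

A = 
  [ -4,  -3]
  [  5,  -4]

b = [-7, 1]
x = [1, 1]

Row reduce the augmented matrix [A|b]:
R2 → R2 + (5/4)·R1
REF = 
  [   -4,    -3,    -7]
  [    0, -31/4, -31/4]

Back-substitution:
x₂ = (-31/4) / (-31/4) = 1
x₁ = (-7 - (-3)(1)) / (-4) = 1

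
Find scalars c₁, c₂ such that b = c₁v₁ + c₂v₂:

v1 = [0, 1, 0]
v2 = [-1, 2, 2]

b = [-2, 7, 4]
c1 = 3, c2 = 2

b = 3·v1 + 2·v2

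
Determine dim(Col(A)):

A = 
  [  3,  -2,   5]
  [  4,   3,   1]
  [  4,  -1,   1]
dim(Col(A)) = 3

Row reduce:
R2 → R2 - (4/3)·R1
R3 → R3 - (4/3)·R1
R3 → R3 - (5/17)·R2
REF = 
  [    3,    -2,     5]
  [    0,  17/3, -17/3]
  [    0,     0,    -4]
Pivot columns: 1, 2, 3 → 3 pivots.
dim(Col(A)) = number of pivot columns = 3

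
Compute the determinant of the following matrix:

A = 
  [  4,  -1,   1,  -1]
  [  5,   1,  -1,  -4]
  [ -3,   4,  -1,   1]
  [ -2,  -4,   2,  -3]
-167

Cofactor expansion along row 1: det(A) = a₁₁M₁₁ - a₁₂M₁₂ + a₁₃M₁₃ - a₁₄M₁₄

M₁₁ = det[[1, -1, -4]; [4, -1, 1]; [-4, 2, -3]]
  = (1)·((-1)(-3) - (1)(2)) - (-1)·((4)(-3) - (1)(-4)) + (-4)·((4)(2) - (-1)(-4))
  = (1)(1) - (-1)(-8) + (-4)(4)
  = -23
M₁₂ = det[[5, -1, -4]; [-3, -1, 1]; [-2, 2, -3]]
  = (5)·((-1)(-3) - (1)(2)) - (-1)·((-3)(-3) - (1)(-2)) + (-4)·((-3)(2) - (-1)(-2))
  = (5)(1) - (-1)(11) + (-4)(-8)
  = 48
M₁₃ = det[[5, 1, -4]; [-3, 4, 1]; [-2, -4, -3]]
  = (5)·((4)(-3) - (1)(-4)) - (1)·((-3)(-3) - (1)(-2)) + (-4)·((-3)(-4) - (4)(-2))
  = (5)(-8) - (1)(11) + (-4)(20)
  = -131
M₁₄ = det[[5, 1, -1]; [-3, 4, -1]; [-2, -4, 2]]
  = (5)·((4)(2) - (-1)(-4)) - (1)·((-3)(2) - (-1)(-2)) + (-1)·((-3)(-4) - (4)(-2))
  = (5)(4) - (1)(-8) + (-1)(20)
  = 8

det(A) = (4)(-23) - (-1)(48) + (1)(-131) - (-1)(8) = -167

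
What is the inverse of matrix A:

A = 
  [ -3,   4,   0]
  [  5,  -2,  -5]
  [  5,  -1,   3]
det(A) = (-3)·((-2)(3) - (-5)(-1)) - (4)·((5)(3) - (-5)(5)) + (0)·((5)(-1) - (-2)(5))
  = (-3)(-11) - (4)(40) + (0)(5)
  = -127
det(A) = -127 ≠ 0, so A is invertible.

Cofactors Cᵢⱼ = (-1)ⁱ⁺ʲ·Mᵢⱼ:
C = 
  [-11, -40,   5]
  [-12,  -9,  17]
  [-20, -15, -14]

adj(A) = Cᵀ:
adj(A) = 
  [-11, -12, -20]
  [-40,  -9, -15]
  [  5,  17, -14]

A⁻¹ = (-1/127) · adj(A):
A⁻¹ = 
  [ 11/127,  12/127,  20/127]
  [ 40/127,   9/127,  15/127]
  [ -5/127, -17/127,  14/127]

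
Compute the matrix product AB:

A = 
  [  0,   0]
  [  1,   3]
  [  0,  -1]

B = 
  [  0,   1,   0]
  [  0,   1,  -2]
AB = 
  [  0,   0,   0]
  [  0,   4,  -6]
  [  0,  -1,   2]

A is 3×2 and B is 2×3, so AB is 3×3. Each entry is (row of A)·(column of B):
AB[1,1] = (0)(0) + (0)(0) = 0
AB[1,2] = (0)(1) + (0)(1) = 0
AB[1,3] = (0)(0) + (0)(-2) = 0
AB[2,1] = (1)(0) + (3)(0) = 0
AB[2,2] = (1)(1) + (3)(1) = 4
AB[2,3] = (1)(0) + (3)(-2) = -6
AB[3,1] = (0)(0) + (-1)(0) = 0
AB[3,2] = (0)(1) + (-1)(1) = -1
AB[3,3] = (0)(0) + (-1)(-2) = 2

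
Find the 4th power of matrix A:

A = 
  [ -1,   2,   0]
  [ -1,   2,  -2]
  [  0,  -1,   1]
A^4 = 
  [ -5,  18, -20]
  [ -9,  32, -38]
  [  5, -19,  23]

A² = A·A:
A²[1,1] = (-1)(-1) + (2)(-1) + (0)(0) = -1
A²[1,2] = (-1)(2) + (2)(2) + (0)(-1) = 2
A²[1,3] = (-1)(0) + (2)(-2) + (0)(1) = -4
A²[2,1] = (-1)(-1) + (2)(-1) + (-2)(0) = -1
A²[2,2] = (-1)(2) + (2)(2) + (-2)(-1) = 4
A²[2,3] = (-1)(0) + (2)(-2) + (-2)(1) = -6
A²[3,1] = (0)(-1) + (-1)(-1) + (1)(0) = 1
A²[3,2] = (0)(2) + (-1)(2) + (1)(-1) = -3
A²[3,3] = (0)(0) + (-1)(-2) + (1)(1) = 3
A² = 
  [ -1,   2,  -4]
  [ -1,   4,  -6]
  [  1,  -3,   3]

A^3 = A^2·A:
A^3[1,1] = (-1)(-1) + (2)(-1) + (-4)(0) = -1
A^3[1,2] = (-1)(2) + (2)(2) + (-4)(-1) = 6
A^3[1,3] = (-1)(0) + (2)(-2) + (-4)(1) = -8
A^3[2,1] = (-1)(-1) + (4)(-1) + (-6)(0) = -3
A^3[2,2] = (-1)(2) + (4)(2) + (-6)(-1) = 12
A^3[2,3] = (-1)(0) + (4)(-2) + (-6)(1) = -14
A^3[3,1] = (1)(-1) + (-3)(-1) + (3)(0) = 2
A^3[3,2] = (1)(2) + (-3)(2) + (3)(-1) = -7
A^3[3,3] = (1)(0) + (-3)(-2) + (3)(1) = 9
A^3 = 
  [ -1,   6,  -8]
  [ -3,  12, -14]
  [  2,  -7,   9]

A^4 = A^3·A:
A^4[1,1] = (-1)(-1) + (6)(-1) + (-8)(0) = -5
A^4[1,2] = (-1)(2) + (6)(2) + (-8)(-1) = 18
A^4[1,3] = (-1)(0) + (6)(-2) + (-8)(1) = -20
A^4[2,1] = (-3)(-1) + (12)(-1) + (-14)(0) = -9
A^4[2,2] = (-3)(2) + (12)(2) + (-14)(-1) = 32
A^4[2,3] = (-3)(0) + (12)(-2) + (-14)(1) = -38
A^4[3,1] = (2)(-1) + (-7)(-1) + (9)(0) = 5
A^4[3,2] = (2)(2) + (-7)(2) + (9)(-1) = -19
A^4[3,3] = (2)(0) + (-7)(-2) + (9)(1) = 23
A^4 = 
  [ -5,  18, -20]
  [ -9,  32, -38]
  [  5, -19,  23]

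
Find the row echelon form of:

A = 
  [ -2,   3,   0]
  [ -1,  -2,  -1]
Row operations:
R2 → R2 - (1/2)·R1

Resulting echelon form:
REF = 
  [  -2,    3,    0]
  [   0, -7/2,   -1]

Rank = 2 (number of non-zero pivot rows).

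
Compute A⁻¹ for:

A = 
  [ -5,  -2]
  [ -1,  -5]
det(A) = (-5)(-5) - (-2)(-1) = 23
For a 2×2 matrix, A⁻¹ = (1/det(A)) · [[d, -b], [-c, a]]
    = (1/23) · [[-5, 2], [1, -5]]

A⁻¹ = 
  [-5/23,  2/23]
  [ 1/23, -5/23]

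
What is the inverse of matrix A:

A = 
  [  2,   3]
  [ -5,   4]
det(A) = (2)(4) - (3)(-5) = 23
For a 2×2 matrix, A⁻¹ = (1/det(A)) · [[d, -b], [-c, a]]
    = (1/23) · [[4, -3], [5, 2]]

A⁻¹ = 
  [ 4/23, -3/23]
  [ 5/23,  2/23]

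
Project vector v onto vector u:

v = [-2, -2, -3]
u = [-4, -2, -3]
proj_u(v) = [-84/29, -42/29, -63/29]

v·u = (-2)(-4) + (-2)(-2) + (-3)(-3) = 21
u·u = (-4)² + (-2)² + (-3)² = 29
proj_u(v) = (v·u / u·u) × u = (21/29) × u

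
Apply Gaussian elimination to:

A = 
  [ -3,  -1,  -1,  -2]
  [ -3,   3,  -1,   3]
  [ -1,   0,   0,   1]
Row operations:
R2 → R2 - (1)·R1
R3 → R3 - (1/3)·R1
R3 → R3 - (1/12)·R2

Resulting echelon form:
REF = 
  [ -3,  -1,  -1,  -2]
  [  0,   4,   0,   5]
  [  0,   0, 1/3, 5/4]

Rank = 3 (number of non-zero pivot rows).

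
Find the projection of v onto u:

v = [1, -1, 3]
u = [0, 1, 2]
v·u = (1)(0) + (-1)(1) + (3)(2) = 5
u·u = (0)² + (1)² + (2)² = 5
proj_u(v) = (v·u / u·u) × u = (5/5) × u = (1) × u

proj_u(v) = [0, 1, 2]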